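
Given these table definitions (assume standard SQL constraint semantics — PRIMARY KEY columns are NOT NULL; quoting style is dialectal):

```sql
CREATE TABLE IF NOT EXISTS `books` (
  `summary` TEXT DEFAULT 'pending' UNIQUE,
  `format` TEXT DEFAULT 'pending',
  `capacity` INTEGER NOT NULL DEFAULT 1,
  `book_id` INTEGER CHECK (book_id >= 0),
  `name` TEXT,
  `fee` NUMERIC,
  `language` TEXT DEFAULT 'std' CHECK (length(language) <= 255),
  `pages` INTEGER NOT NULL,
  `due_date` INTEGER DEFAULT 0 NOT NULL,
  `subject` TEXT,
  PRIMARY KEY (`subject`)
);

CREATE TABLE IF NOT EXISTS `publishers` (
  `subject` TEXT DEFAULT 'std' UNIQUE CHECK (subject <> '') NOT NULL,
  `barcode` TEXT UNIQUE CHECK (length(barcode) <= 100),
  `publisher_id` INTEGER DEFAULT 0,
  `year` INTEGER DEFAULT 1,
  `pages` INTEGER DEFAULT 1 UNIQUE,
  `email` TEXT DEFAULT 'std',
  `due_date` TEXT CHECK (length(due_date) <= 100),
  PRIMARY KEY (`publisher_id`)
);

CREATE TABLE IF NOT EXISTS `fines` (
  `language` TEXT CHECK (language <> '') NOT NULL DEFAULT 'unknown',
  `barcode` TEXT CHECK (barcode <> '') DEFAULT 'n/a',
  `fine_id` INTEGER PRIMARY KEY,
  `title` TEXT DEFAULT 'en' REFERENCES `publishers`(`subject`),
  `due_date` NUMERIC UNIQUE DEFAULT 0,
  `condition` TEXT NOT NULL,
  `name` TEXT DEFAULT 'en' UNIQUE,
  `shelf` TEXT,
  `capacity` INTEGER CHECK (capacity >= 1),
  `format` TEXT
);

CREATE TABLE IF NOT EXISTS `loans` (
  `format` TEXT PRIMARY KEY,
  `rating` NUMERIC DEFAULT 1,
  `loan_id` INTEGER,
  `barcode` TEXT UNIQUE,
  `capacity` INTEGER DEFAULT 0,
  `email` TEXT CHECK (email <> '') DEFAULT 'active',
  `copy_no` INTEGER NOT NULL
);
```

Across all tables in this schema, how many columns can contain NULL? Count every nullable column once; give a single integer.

23

books: 6 nullable (summary, format, book_id, name, fee, language — PK (subject) and explicit NOT NULL columns excluded).
publishers: 5 nullable (barcode, year, pages, email, due_date — PK (publisher_id) and explicit NOT NULL columns excluded).
fines: 7 nullable (barcode, title, due_date, name, shelf, capacity, format — PK (fine_id) and explicit NOT NULL columns excluded).
loans: 5 nullable (rating, loan_id, barcode, capacity, email — PK (format) and explicit NOT NULL columns excluded).
Total: 6 + 5 + 7 + 5 = 23.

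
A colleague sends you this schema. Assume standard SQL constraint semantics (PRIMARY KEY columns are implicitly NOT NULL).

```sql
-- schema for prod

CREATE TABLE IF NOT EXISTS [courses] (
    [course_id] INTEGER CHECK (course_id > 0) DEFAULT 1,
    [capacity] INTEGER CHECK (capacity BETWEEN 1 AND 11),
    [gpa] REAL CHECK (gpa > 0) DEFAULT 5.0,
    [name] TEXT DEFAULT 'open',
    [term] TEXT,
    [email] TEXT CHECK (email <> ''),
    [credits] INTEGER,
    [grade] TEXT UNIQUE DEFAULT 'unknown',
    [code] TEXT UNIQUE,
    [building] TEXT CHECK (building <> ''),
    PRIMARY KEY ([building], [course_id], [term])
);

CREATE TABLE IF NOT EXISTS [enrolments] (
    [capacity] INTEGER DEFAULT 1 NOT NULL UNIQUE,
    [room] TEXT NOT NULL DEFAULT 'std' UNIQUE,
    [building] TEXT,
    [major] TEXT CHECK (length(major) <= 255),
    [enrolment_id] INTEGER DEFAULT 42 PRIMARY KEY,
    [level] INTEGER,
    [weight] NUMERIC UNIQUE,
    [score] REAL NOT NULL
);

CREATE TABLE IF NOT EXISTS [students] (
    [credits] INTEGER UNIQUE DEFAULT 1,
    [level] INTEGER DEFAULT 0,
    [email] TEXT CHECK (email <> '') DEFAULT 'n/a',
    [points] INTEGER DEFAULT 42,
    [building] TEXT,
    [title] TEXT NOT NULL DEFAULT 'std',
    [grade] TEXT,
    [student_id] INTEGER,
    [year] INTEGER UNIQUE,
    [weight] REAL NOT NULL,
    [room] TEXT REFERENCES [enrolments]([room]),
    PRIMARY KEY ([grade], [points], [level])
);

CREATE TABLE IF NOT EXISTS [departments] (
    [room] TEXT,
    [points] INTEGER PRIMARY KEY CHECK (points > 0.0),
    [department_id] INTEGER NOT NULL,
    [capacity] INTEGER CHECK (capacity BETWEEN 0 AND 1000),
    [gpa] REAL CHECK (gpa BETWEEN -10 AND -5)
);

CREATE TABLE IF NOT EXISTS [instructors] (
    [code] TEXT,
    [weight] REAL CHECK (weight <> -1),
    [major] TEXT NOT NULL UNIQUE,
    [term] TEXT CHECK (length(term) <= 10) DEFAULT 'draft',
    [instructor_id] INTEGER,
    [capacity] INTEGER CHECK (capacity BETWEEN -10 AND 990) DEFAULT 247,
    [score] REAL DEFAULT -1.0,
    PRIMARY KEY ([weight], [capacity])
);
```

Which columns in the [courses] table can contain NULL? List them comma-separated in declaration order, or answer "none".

capacity, gpa, name, email, credits, grade, code

- course_id: part of the PRIMARY KEY, which implies NOT NULL → not nullable.
- capacity: CHECK does not forbid NULL (a CHECK constraint passes when its expression is NULL) → nullable.
- gpa: CHECK does not forbid NULL (a CHECK constraint passes when its expression is NULL) → nullable.
- name: DEFAULT only fills an omitted column; an explicit NULL is still allowed → nullable.
- term: part of the PRIMARY KEY, which implies NOT NULL → not nullable.
- email: CHECK does not forbid NULL (a CHECK constraint passes when its expression is NULL) → nullable.
- credits: no NOT NULL constraint applies → nullable.
- grade: UNIQUE does not imply NOT NULL → nullable.
- code: UNIQUE does not imply NOT NULL → nullable.
- building: part of the PRIMARY KEY, which implies NOT NULL → not nullable.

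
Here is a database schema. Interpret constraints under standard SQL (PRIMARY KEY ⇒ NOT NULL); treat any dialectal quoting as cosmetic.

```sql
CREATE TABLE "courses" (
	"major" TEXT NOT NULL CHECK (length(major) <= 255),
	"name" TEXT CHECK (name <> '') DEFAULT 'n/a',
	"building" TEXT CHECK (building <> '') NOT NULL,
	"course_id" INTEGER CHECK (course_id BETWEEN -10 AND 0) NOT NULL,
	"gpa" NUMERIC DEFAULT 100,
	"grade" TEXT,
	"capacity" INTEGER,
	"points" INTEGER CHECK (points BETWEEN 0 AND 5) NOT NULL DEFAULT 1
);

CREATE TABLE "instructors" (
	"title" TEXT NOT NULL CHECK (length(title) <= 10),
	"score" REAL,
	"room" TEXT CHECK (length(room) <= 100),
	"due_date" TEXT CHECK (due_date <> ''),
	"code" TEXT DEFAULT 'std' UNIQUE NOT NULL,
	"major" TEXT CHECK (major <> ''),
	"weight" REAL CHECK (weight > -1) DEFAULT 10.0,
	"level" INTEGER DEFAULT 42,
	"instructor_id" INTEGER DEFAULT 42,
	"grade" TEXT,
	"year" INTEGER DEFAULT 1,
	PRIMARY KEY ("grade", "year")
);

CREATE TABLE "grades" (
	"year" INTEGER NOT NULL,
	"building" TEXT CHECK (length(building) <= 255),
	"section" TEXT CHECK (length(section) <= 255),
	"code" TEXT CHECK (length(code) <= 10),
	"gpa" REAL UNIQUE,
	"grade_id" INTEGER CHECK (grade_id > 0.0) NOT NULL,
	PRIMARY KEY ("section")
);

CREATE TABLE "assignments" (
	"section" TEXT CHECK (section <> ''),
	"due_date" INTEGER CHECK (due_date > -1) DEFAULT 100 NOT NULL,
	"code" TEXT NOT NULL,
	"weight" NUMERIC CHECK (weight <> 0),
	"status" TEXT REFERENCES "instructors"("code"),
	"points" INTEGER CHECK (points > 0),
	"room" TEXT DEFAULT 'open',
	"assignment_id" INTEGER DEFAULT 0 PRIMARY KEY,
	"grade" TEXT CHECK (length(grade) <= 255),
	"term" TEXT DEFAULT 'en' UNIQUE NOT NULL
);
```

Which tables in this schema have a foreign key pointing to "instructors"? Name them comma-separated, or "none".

assignments

- assignments.status references instructors(code).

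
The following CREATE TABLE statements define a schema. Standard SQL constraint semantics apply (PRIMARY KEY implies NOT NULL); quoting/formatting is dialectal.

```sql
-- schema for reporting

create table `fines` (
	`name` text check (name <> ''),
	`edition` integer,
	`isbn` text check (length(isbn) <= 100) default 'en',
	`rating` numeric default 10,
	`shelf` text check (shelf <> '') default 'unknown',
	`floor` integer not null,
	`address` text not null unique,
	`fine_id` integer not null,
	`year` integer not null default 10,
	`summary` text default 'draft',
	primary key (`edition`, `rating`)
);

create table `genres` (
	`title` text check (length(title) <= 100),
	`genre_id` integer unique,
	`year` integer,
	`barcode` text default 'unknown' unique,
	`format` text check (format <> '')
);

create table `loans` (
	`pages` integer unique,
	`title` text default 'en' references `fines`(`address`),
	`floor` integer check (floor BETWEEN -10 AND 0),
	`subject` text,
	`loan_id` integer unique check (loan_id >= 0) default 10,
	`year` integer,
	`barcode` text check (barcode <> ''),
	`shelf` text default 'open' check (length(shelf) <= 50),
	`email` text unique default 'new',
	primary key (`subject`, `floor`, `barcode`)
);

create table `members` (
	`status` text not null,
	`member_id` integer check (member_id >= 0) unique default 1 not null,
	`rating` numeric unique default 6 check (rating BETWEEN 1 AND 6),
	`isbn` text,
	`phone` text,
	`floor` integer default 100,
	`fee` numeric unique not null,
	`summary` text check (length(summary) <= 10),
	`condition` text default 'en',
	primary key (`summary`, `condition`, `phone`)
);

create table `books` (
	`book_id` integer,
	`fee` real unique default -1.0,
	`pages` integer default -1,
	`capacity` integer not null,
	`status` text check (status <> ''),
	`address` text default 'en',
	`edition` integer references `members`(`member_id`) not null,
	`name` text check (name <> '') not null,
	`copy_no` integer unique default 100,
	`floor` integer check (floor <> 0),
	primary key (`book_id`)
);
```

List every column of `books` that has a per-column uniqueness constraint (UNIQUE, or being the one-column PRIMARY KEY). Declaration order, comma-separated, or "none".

- book_id: single-column PRIMARY KEY → unique.
- fee: declared UNIQUE → unique.
- pages: no UNIQUE or single-column PK constraint.
- capacity: no UNIQUE or single-column PK constraint.
- status: no UNIQUE or single-column PK constraint.
- address: no UNIQUE or single-column PK constraint.
- edition: no UNIQUE or single-column PK constraint.
- name: no UNIQUE or single-column PK constraint.
- copy_no: declared UNIQUE → unique.
- floor: no UNIQUE or single-column PK constraint.

book_id, fee, copy_no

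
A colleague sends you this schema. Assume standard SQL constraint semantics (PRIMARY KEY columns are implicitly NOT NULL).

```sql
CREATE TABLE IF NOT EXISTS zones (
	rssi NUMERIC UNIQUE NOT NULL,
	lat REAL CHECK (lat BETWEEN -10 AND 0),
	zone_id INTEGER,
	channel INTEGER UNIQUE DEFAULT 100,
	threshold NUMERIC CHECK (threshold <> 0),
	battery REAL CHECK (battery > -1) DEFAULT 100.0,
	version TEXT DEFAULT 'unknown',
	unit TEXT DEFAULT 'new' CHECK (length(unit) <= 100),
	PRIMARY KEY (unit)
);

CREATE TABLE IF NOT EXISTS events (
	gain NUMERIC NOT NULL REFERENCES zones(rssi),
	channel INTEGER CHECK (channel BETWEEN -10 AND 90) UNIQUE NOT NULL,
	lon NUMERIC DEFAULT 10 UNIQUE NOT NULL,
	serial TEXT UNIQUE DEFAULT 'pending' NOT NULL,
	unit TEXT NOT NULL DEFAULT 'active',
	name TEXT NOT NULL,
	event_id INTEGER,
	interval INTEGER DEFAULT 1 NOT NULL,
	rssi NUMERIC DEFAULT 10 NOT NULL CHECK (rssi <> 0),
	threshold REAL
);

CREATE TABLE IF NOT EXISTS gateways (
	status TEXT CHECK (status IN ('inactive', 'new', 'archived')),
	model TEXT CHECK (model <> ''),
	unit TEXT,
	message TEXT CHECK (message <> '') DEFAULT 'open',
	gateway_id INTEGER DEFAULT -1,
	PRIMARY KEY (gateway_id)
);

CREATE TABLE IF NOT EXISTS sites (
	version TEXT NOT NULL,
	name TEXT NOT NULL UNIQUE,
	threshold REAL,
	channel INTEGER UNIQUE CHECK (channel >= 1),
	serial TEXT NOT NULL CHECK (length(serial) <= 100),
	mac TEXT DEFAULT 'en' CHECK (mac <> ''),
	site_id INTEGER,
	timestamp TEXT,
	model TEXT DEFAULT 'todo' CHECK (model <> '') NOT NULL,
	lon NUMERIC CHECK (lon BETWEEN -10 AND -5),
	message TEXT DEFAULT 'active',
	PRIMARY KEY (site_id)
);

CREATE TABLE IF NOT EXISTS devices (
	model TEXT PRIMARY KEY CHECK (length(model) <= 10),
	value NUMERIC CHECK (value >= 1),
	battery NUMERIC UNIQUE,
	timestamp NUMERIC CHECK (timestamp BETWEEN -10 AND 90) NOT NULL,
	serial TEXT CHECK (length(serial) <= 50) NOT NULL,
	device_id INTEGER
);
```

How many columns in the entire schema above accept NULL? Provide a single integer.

21

zones: 6 nullable (lat, zone_id, channel, threshold, battery, version — PK (unit) and explicit NOT NULL columns excluded).
events: 2 nullable (event_id, threshold — PK none and explicit NOT NULL columns excluded).
gateways: 4 nullable (status, model, unit, message — PK (gateway_id) and explicit NOT NULL columns excluded).
sites: 6 nullable (threshold, channel, mac, timestamp, lon, message — PK (site_id) and explicit NOT NULL columns excluded).
devices: 3 nullable (value, battery, device_id — PK (model) and explicit NOT NULL columns excluded).
Total: 6 + 2 + 4 + 6 + 3 = 21.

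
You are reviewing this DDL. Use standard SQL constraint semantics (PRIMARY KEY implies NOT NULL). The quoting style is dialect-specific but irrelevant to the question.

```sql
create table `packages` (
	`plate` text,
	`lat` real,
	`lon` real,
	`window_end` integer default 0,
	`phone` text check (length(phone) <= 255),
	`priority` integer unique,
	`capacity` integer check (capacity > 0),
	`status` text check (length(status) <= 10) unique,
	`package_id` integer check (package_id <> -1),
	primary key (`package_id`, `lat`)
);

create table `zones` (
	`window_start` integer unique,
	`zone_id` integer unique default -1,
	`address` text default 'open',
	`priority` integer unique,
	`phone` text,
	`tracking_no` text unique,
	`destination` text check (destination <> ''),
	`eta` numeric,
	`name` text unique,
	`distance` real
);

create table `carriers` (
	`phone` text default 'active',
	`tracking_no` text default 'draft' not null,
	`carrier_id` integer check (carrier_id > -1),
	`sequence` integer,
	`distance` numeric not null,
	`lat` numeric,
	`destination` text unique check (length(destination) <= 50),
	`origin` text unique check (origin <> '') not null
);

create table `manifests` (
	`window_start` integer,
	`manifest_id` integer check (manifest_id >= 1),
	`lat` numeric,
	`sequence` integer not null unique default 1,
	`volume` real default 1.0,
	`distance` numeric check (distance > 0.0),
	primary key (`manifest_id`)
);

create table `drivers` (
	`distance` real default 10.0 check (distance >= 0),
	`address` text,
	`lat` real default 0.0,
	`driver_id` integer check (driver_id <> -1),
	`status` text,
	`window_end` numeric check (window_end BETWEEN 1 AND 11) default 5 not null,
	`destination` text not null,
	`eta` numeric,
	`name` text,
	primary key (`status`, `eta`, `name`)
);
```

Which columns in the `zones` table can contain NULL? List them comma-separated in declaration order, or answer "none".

- window_start: UNIQUE does not imply NOT NULL → nullable.
- zone_id: UNIQUE does not imply NOT NULL → nullable.
- address: DEFAULT only fills an omitted column; an explicit NULL is still allowed → nullable.
- priority: UNIQUE does not imply NOT NULL → nullable.
- phone: no NOT NULL constraint applies → nullable.
- tracking_no: UNIQUE does not imply NOT NULL → nullable.
- destination: CHECK does not forbid NULL (a CHECK constraint passes when its expression is NULL) → nullable.
- eta: no NOT NULL constraint applies → nullable.
- name: UNIQUE does not imply NOT NULL → nullable.
- distance: no NOT NULL constraint applies → nullable.

window_start, zone_id, address, priority, phone, tracking_no, destination, eta, name, distance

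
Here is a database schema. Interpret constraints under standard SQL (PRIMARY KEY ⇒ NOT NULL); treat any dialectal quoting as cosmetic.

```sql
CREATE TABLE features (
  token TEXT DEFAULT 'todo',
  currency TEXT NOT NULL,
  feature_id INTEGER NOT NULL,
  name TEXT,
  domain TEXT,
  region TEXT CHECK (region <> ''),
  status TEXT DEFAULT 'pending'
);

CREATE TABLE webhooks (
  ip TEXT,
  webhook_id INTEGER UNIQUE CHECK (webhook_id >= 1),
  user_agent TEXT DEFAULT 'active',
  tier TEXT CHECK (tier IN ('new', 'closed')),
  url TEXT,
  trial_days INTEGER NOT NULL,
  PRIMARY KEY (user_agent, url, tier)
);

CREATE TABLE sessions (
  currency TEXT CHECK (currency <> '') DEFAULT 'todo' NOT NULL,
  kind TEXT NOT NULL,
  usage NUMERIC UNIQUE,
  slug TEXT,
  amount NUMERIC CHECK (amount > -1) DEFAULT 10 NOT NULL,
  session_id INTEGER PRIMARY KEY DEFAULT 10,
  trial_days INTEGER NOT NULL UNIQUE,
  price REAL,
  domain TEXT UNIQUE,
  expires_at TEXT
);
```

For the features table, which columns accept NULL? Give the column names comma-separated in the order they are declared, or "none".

token, name, domain, region, status

- token: DEFAULT only fills an omitted column; an explicit NULL is still allowed → nullable.
- currency: declared NOT NULL → not nullable.
- feature_id: declared NOT NULL → not nullable.
- name: no NOT NULL constraint applies → nullable.
- domain: no NOT NULL constraint applies → nullable.
- region: CHECK does not forbid NULL (a CHECK constraint passes when its expression is NULL) → nullable.
- status: DEFAULT only fills an omitted column; an explicit NULL is still allowed → nullable.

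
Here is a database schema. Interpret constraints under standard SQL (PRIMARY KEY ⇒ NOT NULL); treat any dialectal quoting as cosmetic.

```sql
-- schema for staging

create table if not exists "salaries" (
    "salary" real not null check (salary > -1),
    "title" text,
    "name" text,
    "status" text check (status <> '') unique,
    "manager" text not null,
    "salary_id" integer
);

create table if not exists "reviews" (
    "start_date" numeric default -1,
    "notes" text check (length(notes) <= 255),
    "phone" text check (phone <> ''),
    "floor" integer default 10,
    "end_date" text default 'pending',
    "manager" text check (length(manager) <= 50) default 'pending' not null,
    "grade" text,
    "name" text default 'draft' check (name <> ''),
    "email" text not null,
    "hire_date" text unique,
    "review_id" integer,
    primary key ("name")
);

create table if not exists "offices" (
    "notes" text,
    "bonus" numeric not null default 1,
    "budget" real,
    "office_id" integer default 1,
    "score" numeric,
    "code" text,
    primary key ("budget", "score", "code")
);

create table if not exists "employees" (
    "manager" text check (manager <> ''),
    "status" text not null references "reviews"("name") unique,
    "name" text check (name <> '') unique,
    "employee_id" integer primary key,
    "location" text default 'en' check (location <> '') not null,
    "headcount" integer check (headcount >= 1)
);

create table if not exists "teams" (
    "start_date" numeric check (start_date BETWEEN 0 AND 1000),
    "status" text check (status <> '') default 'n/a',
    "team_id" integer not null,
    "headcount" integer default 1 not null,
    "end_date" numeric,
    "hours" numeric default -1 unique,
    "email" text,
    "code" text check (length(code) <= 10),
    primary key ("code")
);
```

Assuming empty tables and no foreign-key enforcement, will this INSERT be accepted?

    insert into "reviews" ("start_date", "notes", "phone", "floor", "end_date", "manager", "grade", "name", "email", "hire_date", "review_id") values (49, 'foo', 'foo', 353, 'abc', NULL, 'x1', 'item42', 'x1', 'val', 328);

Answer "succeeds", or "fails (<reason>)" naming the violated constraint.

manager is explicitly set to NULL, but manager is declared NOT NULL.

fails (NOT NULL on manager)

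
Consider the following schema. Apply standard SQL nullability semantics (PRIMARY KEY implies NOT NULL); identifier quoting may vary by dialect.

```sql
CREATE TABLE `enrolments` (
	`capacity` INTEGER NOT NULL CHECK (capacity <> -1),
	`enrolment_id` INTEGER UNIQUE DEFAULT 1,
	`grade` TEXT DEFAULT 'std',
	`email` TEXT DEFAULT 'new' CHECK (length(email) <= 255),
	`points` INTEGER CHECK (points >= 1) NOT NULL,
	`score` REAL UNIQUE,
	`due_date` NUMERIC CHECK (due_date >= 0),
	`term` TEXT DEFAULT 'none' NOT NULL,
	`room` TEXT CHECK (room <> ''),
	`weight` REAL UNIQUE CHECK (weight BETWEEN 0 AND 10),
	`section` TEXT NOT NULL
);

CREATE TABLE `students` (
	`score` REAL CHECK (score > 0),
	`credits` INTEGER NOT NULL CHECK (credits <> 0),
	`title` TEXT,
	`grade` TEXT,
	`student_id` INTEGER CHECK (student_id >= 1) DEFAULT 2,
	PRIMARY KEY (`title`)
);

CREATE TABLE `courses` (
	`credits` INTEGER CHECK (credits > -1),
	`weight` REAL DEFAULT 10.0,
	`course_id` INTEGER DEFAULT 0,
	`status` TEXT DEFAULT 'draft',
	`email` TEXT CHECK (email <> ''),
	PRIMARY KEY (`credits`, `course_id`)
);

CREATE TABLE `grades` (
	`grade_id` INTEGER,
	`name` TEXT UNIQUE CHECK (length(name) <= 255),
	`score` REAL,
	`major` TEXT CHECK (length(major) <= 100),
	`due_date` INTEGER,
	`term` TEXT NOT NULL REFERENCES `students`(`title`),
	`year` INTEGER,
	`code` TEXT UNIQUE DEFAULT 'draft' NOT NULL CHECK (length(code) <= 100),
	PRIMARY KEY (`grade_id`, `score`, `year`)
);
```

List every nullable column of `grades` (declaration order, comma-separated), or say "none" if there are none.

- grade_id: part of the PRIMARY KEY, which implies NOT NULL → not nullable.
- name: CHECK does not forbid NULL (a CHECK constraint passes when its expression is NULL) → nullable.
- score: part of the PRIMARY KEY, which implies NOT NULL → not nullable.
- major: CHECK does not forbid NULL (a CHECK constraint passes when its expression is NULL) → nullable.
- due_date: no NOT NULL constraint applies → nullable.
- term: declared NOT NULL → not nullable.
- year: part of the PRIMARY KEY, which implies NOT NULL → not nullable.
- code: declared NOT NULL → not nullable.

name, major, due_date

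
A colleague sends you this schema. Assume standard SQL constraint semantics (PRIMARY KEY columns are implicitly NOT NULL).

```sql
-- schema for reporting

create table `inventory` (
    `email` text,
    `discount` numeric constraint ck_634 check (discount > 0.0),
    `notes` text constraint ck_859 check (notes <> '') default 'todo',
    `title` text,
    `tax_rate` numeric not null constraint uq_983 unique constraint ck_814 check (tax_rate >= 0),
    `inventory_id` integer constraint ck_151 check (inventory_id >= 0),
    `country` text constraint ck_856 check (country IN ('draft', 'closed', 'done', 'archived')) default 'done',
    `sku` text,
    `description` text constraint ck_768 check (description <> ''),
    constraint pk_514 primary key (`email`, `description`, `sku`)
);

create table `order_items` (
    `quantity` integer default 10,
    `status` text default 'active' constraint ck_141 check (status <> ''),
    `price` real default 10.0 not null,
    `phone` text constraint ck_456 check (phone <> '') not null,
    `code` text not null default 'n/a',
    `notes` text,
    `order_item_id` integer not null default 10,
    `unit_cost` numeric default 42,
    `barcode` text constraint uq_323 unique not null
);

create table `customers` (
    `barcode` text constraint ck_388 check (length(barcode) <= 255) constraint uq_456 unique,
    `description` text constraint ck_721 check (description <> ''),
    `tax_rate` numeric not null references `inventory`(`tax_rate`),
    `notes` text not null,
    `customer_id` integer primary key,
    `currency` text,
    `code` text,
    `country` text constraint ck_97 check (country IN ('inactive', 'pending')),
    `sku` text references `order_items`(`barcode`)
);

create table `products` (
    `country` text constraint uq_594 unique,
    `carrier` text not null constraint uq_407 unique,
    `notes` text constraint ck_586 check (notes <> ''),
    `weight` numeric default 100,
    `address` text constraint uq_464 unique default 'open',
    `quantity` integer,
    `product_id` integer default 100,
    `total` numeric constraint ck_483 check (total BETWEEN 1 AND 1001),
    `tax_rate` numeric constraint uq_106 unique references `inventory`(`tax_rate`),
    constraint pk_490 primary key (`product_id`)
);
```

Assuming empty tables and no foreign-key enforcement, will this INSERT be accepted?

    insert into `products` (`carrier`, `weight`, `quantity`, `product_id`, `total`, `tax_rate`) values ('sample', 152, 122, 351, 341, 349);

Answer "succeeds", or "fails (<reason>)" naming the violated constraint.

succeeds

NOT NULL columns: carrier is supplied; product_id is supplied.
CHECK constraints: 341 satisfies (total BETWEEN 1 AND 1001).
No constraint is violated.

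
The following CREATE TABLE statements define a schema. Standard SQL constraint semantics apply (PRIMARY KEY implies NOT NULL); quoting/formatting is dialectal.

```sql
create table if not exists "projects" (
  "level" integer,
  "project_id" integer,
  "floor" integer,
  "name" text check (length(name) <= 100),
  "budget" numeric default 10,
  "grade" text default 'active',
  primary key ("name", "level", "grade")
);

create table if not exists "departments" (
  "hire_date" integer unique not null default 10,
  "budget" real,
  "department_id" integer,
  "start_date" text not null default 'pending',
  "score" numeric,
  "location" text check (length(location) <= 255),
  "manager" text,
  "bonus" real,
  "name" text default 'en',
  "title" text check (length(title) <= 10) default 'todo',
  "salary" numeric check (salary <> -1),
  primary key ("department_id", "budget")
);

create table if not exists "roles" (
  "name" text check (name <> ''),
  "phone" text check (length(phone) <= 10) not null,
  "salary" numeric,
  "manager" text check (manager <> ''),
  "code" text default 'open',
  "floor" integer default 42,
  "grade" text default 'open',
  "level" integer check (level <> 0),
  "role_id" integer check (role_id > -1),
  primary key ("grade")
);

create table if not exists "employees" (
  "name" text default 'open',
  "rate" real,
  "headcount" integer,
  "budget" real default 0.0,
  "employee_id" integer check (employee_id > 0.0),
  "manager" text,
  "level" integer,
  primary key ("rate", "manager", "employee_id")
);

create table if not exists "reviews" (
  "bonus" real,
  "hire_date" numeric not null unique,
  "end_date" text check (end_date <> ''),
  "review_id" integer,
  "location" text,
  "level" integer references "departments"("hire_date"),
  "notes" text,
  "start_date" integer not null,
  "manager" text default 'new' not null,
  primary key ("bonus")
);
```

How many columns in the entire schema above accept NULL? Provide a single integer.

projects: 3 nullable (project_id, floor, budget — PK (name, level, grade) and explicit NOT NULL columns excluded).
departments: 7 nullable (score, location, manager, bonus, name, title, salary — PK (department_id, budget) and explicit NOT NULL columns excluded).
roles: 7 nullable (name, salary, manager, code, floor, level, role_id — PK (grade) and explicit NOT NULL columns excluded).
employees: 4 nullable (name, headcount, budget, level — PK (rate, manager, employee_id) and explicit NOT NULL columns excluded).
reviews: 5 nullable (end_date, review_id, location, level, notes — PK (bonus) and explicit NOT NULL columns excluded).
Total: 3 + 7 + 7 + 4 + 5 = 26.

26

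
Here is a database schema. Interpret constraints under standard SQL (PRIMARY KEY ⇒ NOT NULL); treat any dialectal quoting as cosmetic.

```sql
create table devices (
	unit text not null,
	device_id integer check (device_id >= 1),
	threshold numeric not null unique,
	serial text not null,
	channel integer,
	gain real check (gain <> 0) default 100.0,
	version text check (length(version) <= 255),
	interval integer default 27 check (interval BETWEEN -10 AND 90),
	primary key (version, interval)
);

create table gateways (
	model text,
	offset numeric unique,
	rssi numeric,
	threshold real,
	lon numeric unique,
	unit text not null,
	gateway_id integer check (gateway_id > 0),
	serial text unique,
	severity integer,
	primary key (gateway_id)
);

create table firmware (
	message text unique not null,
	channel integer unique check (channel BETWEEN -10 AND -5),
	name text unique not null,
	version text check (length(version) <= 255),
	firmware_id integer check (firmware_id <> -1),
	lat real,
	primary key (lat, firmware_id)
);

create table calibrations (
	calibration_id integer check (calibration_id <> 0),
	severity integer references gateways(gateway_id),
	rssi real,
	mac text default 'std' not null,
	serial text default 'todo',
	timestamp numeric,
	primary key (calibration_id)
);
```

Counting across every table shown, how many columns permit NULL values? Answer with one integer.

16

devices: 3 nullable (device_id, channel, gain — PK (version, interval) and explicit NOT NULL columns excluded).
gateways: 7 nullable (model, offset, rssi, threshold, lon, serial, severity — PK (gateway_id) and explicit NOT NULL columns excluded).
firmware: 2 nullable (channel, version — PK (lat, firmware_id) and explicit NOT NULL columns excluded).
calibrations: 4 nullable (severity, rssi, serial, timestamp — PK (calibration_id) and explicit NOT NULL columns excluded).
Total: 3 + 7 + 2 + 4 = 16.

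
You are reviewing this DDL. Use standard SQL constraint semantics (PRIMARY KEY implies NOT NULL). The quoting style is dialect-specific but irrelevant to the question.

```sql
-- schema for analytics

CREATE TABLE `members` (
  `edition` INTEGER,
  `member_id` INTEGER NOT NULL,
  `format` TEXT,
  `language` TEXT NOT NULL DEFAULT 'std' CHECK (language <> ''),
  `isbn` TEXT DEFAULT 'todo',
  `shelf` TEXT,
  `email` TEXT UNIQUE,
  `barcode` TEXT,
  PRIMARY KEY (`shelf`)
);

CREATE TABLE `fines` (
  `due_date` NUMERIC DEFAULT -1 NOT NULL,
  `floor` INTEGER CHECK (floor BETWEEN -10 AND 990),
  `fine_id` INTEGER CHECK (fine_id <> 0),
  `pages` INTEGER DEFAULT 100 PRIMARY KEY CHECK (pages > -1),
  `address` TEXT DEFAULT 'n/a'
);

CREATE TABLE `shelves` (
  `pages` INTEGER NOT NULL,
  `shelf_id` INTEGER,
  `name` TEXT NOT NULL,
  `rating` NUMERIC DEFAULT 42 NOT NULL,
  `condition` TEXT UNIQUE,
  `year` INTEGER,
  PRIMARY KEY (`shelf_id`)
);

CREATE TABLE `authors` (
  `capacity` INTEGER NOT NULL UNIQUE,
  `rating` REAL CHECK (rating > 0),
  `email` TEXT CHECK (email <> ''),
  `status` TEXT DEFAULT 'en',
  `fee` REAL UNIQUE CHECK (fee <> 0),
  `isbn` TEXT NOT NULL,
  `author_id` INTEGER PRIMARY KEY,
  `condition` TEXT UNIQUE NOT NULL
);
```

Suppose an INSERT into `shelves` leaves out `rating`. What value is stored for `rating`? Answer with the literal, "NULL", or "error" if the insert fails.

42

rating has an explicit DEFAULT 42.
When the column is omitted from an INSERT, that default is used.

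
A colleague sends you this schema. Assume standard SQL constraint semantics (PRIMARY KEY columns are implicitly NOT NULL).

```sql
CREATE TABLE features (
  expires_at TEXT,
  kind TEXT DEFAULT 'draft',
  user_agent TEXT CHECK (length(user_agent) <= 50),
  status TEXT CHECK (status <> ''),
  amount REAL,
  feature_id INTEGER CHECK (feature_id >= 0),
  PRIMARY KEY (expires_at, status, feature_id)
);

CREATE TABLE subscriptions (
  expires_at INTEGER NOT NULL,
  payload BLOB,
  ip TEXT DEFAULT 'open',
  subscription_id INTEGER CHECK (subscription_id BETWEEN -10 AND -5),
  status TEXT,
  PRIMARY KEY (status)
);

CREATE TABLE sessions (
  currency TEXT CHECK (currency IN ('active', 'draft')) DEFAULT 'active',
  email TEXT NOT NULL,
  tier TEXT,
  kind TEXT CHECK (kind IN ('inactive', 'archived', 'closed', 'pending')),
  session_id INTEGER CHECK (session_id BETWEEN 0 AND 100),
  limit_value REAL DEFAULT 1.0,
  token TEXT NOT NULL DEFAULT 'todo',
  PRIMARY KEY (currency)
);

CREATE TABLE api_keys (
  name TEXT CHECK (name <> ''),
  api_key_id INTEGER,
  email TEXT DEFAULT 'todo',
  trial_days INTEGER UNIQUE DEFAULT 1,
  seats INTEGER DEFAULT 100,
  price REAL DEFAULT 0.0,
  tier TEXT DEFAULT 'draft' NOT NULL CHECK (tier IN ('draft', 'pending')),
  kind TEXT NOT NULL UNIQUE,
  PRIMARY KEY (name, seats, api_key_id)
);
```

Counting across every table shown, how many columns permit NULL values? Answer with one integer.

13

features: 3 nullable (kind, user_agent, amount — PK (expires_at, status, feature_id) and explicit NOT NULL columns excluded).
subscriptions: 3 nullable (payload, ip, subscription_id — PK (status) and explicit NOT NULL columns excluded).
sessions: 4 nullable (tier, kind, session_id, limit_value — PK (currency) and explicit NOT NULL columns excluded).
api_keys: 3 nullable (email, trial_days, price — PK (name, seats, api_key_id) and explicit NOT NULL columns excluded).
Total: 3 + 3 + 4 + 3 = 13.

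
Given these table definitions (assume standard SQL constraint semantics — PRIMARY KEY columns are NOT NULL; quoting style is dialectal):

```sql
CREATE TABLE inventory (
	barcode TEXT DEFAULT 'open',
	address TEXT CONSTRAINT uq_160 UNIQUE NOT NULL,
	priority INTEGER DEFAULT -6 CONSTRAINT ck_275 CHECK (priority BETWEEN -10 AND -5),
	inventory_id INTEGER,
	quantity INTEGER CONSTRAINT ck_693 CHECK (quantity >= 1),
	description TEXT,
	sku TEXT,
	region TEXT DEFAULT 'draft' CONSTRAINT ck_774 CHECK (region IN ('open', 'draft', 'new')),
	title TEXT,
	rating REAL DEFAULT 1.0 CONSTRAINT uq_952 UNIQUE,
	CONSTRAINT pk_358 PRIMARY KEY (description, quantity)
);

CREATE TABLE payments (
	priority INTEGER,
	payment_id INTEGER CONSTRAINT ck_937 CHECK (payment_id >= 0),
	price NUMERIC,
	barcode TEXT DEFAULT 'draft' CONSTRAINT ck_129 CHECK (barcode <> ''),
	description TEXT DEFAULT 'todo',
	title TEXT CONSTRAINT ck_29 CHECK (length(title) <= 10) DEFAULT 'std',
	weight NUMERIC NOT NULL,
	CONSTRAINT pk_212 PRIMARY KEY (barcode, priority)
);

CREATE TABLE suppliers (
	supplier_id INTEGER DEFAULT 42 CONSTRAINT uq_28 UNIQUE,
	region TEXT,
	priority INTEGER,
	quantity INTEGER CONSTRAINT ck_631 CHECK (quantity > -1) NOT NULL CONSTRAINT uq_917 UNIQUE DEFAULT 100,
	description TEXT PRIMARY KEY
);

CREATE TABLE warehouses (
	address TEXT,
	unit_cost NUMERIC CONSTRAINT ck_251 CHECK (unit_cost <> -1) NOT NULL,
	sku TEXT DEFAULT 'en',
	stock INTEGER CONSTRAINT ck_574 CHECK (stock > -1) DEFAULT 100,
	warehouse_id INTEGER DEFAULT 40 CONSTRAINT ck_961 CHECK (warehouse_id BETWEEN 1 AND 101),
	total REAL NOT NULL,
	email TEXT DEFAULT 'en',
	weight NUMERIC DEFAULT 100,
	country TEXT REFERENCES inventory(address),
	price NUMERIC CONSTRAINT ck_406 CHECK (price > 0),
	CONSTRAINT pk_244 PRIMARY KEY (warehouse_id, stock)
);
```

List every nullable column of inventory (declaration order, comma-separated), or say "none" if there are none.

- barcode: DEFAULT only fills an omitted column; an explicit NULL is still allowed → nullable.
- address: declared NOT NULL → not nullable.
- priority: CHECK does not forbid NULL (a CHECK constraint passes when its expression is NULL) → nullable.
- inventory_id: no NOT NULL constraint applies → nullable.
- quantity: part of the PRIMARY KEY, which implies NOT NULL → not nullable.
- description: part of the PRIMARY KEY, which implies NOT NULL → not nullable.
- sku: no NOT NULL constraint applies → nullable.
- region: CHECK does not forbid NULL (a CHECK constraint passes when its expression is NULL) → nullable.
- title: no NOT NULL constraint applies → nullable.
- rating: UNIQUE does not imply NOT NULL → nullable.

barcode, priority, inventory_id, sku, region, title, rating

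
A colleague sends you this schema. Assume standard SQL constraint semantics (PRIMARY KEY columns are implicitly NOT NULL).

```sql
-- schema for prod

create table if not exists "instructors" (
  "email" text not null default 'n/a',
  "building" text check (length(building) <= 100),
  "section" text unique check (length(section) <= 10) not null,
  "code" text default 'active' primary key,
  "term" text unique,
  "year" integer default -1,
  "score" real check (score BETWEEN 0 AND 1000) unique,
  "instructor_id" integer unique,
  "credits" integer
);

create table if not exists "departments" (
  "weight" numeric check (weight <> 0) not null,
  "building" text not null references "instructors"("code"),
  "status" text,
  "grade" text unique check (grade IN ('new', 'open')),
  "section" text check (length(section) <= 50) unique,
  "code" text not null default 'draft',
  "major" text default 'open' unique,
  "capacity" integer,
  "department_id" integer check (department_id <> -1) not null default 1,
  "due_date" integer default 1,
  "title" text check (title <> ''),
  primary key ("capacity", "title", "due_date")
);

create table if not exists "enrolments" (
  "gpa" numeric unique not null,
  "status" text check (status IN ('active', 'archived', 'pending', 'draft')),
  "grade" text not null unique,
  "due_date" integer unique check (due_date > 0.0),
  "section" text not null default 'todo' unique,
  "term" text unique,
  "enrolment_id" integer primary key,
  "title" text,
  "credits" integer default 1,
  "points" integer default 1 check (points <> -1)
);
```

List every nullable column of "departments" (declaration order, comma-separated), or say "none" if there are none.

- weight: declared NOT NULL → not nullable.
- building: declared NOT NULL → not nullable.
- status: no NOT NULL constraint applies → nullable.
- grade: CHECK does not forbid NULL (a CHECK constraint passes when its expression is NULL) → nullable.
- section: CHECK does not forbid NULL (a CHECK constraint passes when its expression is NULL) → nullable.
- code: declared NOT NULL → not nullable.
- major: UNIQUE does not imply NOT NULL → nullable.
- capacity: part of the PRIMARY KEY, which implies NOT NULL → not nullable.
- department_id: declared NOT NULL → not nullable.
- due_date: part of the PRIMARY KEY, which implies NOT NULL → not nullable.
- title: part of the PRIMARY KEY, which implies NOT NULL → not nullable.

status, grade, section, major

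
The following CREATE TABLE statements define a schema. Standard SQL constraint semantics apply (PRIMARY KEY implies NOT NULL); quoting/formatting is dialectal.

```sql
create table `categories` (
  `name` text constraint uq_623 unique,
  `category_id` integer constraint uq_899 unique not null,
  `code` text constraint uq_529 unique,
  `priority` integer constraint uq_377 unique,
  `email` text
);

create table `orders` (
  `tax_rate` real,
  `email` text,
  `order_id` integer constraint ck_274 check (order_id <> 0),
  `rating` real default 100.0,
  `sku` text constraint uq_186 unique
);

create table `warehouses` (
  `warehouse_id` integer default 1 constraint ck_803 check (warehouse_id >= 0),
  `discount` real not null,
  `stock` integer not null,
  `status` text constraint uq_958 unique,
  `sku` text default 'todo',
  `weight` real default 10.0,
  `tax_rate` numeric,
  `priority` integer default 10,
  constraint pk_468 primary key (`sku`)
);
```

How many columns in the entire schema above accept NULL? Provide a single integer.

14

categories: 4 nullable (name, code, priority, email — PK none and explicit NOT NULL columns excluded).
orders: 5 nullable (tax_rate, email, order_id, rating, sku — PK none and explicit NOT NULL columns excluded).
warehouses: 5 nullable (warehouse_id, status, weight, tax_rate, priority — PK (sku) and explicit NOT NULL columns excluded).
Total: 4 + 5 + 5 = 14.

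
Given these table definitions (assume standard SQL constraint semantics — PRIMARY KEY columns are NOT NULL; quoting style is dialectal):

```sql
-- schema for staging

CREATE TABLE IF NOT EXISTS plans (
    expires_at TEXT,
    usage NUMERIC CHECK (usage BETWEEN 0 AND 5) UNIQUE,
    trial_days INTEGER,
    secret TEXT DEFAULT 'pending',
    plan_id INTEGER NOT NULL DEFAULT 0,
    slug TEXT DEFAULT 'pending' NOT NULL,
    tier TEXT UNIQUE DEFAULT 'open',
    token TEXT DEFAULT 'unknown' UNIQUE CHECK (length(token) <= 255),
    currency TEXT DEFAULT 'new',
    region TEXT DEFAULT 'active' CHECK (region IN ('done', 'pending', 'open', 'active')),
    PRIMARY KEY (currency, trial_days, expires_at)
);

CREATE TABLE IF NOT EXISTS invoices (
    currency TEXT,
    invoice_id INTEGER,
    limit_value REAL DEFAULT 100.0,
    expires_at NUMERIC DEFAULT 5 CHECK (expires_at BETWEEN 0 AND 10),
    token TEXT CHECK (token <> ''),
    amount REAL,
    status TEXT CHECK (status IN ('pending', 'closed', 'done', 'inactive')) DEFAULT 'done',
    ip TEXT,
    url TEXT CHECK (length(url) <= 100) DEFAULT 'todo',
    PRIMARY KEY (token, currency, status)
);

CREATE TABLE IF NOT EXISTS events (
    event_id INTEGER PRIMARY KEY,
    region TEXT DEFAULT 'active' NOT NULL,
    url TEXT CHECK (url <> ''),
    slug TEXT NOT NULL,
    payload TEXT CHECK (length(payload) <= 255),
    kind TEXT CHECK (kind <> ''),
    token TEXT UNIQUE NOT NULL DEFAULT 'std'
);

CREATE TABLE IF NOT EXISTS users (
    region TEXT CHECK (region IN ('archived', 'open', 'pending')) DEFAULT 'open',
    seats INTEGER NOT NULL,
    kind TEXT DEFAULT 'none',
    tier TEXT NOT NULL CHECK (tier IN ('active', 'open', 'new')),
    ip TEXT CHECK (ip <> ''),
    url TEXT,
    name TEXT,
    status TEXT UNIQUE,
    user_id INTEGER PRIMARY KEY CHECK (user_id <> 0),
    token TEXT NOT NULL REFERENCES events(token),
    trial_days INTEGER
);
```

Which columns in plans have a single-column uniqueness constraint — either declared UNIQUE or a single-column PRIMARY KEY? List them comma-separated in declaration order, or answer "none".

- expires_at: part of a composite PRIMARY KEY — only the tuple is unique, not this column on its own.
- usage: declared UNIQUE → unique.
- trial_days: part of a composite PRIMARY KEY — only the tuple is unique, not this column on its own.
- secret: no UNIQUE or single-column PK constraint.
- plan_id: no UNIQUE or single-column PK constraint.
- slug: no UNIQUE or single-column PK constraint.
- tier: declared UNIQUE → unique.
- token: declared UNIQUE → unique.
- currency: part of a composite PRIMARY KEY — only the tuple is unique, not this column on its own.
- region: no UNIQUE or single-column PK constraint.

usage, tier, token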